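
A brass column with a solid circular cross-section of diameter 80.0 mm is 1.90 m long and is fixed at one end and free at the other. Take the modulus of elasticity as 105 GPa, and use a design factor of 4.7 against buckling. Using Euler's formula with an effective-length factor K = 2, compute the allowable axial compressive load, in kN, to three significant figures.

I = πd⁴/64 = π×80.0⁴/64 = 2.011×10^6 mm⁴.
Effective length L_e = KL = 2×1.90 m = 3800 mm.
Euler critical load P_cr = π²EI/L_e² = π²×105000×2.011×10^6/3800² = 144300 N.
P_allow = P_cr/n = 144300/4.7 = 30700 N.

P_allow = 30.7 kN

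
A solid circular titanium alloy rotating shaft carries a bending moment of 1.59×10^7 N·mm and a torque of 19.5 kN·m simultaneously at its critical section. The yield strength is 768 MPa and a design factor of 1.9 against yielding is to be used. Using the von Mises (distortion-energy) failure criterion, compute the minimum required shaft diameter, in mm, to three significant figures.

σ_allow = σ_y/n = 768/1.9 = 404.2 MPa.
For a solid shaft σ_b = 32M/(πd³) and τ = 16T/(πd³), so the von Mises stress is σ' = (16/πd³)·√(4M²+3T²).
√(4M²+3T²) = √(4×(1.590×10^7)² + 3×(1.950×10^7)²) = 4.639×10^7 N·mm.
d³ = 16×4.639×10^7/(π×404.2) = 584500 mm³.
d = 83.61 mm.

d = 83.6 mm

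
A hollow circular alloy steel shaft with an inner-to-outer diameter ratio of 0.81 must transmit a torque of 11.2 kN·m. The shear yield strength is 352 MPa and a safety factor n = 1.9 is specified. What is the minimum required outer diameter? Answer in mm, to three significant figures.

d_o = 81.5 mm

τ_allow = 352/1.9 = 185.3 MPa.
For a hollow shaft τ = 16T/[πd_o³(1−k⁴)] with k = 0.81, so 1−k⁴ = 0.5695.
d_o³ = 16T/[π τ_allow (1−k⁴)] = 16×1.1200×10^7/(π×185.3×0.5695) = 540600 mm³.
d_o = 81.46 mm.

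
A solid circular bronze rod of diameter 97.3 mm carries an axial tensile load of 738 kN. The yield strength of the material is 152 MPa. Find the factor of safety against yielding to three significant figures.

A = πd²/4 = 7436 mm².
σ = F/A = 738000/7436 = 99.25 MPa.
n = 152/99.25 = 1.531.

n = 1.53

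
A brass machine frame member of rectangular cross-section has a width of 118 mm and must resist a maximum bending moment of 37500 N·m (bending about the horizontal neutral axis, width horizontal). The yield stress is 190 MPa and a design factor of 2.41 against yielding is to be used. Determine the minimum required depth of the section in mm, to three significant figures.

σ_allow = 190/2.41 = 78.84 MPa.
For a rectangular section σ = 6M/(bh²), so h² = 6M/(b σ_allow) = 6×3.7500×10^7/(118×78.84) = 24190 mm².
h = 155.5 mm.

h = 156 mm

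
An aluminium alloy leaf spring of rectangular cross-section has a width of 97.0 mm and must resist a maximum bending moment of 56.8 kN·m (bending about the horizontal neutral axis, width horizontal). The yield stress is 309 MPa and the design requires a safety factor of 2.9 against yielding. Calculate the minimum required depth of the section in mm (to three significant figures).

h = 182 mm

σ_allow = 309/2.9 = 106.6 MPa.
For a rectangular section σ = 6M/(bh²), so h² = 6M/(b σ_allow) = 6×5.6800×10^7/(97.0×106.6) = 32970 mm².
h = 181.6 mm.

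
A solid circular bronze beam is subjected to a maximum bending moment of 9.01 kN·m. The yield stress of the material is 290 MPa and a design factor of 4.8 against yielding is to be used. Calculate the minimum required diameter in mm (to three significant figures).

σ_allow = 290/4.8 = 60.42 MPa.
For a solid circular section σ = 32M/(πd³), so d³ = 32M/(π σ_allow) = 32×9010000/(π×60.42) = 1.519×10^6 mm³.
d = 115.0 mm.

d = 115 mm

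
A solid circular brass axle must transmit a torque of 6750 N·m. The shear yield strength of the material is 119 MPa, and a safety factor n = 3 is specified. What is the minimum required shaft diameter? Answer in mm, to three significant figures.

d = 95.3 mm

Allowable shear stress τ_allow = 119/3 = 39.67 MPa.
For a solid shaft τ = 16T/(πd³), so d³ = 16T/(π τ_allow) = 16×6750000/(π×39.67) = 866700 mm³.
d = (866700)^(1/3) = 95.34 mm.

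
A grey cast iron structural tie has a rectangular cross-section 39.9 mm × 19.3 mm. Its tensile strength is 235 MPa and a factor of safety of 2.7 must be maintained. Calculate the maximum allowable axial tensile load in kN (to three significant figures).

F_allow = 67.0 kN

σ_allow = 235/2.7 = 87.04 MPa.
A = 39.9×19.3 = 770.1 mm².
F_allow = σ_allow × A = 87.04×770.1 = 67020 N.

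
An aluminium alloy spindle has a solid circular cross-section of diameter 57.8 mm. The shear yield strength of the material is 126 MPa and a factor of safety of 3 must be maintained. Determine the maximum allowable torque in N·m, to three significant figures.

τ_allow = 126/3 = 42.00 MPa.
For a solid shaft T_allow = τ_allow·πd³/16; πd³/16 = π×57.8³/16 = 37920 mm³.
T_allow = 42.00×37920 = 1.592×10^6 N·mm = 1592 N·m.

T_allow = 1590 N·m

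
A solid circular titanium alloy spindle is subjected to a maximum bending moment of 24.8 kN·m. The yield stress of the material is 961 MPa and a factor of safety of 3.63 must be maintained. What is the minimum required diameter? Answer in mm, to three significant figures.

σ_allow = 961/3.63 = 264.7 MPa.
For a solid circular section σ = 32M/(πd³), so d³ = 32M/(π σ_allow) = 32×2.4800×10^7/(π×264.7) = 954200 mm³.
d = 98.45 mm.

d = 98.4 mm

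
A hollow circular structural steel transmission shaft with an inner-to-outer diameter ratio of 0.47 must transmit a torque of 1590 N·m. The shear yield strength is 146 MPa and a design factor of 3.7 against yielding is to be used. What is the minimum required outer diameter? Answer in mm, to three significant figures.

τ_allow = 146/3.7 = 39.46 MPa.
For a hollow shaft τ = 16T/[πd_o³(1−k⁴)] with k = 0.47, so 1−k⁴ = 0.9512.
d_o³ = 16T/[π τ_allow (1−k⁴)] = 16×1590000/(π×39.46×0.9512) = 215700 mm³.
d_o = 59.98 mm.

d_o = 60.0 mm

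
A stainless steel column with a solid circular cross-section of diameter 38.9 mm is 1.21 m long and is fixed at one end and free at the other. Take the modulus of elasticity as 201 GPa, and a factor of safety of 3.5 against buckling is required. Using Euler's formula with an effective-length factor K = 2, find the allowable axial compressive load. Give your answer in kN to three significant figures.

I = πd⁴/64 = π×38.9⁴/64 = 112400 mm⁴.
Effective length L_e = KL = 2×1.21 m = 2420 mm.
Euler critical load P_cr = π²EI/L_e² = π²×201000×112400/2420² = 38070 N.
P_allow = P_cr/n = 38070/3.5 = 10880 N.

P_allow = 10.9 kN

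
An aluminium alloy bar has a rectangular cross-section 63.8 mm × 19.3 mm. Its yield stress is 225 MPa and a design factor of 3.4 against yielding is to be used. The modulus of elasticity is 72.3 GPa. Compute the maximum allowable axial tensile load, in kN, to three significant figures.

σ_allow = 225/3.4 = 66.18 MPa.
A = 63.8×19.3 = 1231 mm².
F_allow = σ_allow × A = 66.18×1231 = 81490 N.

F_allow = 81.5 kN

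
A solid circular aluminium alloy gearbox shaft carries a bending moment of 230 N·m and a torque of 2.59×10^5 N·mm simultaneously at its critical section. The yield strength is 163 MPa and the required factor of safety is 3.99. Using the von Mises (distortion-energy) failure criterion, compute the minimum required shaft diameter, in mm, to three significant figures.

σ_allow = σ_y/n = 163/3.99 = 40.85 MPa.
For a solid shaft σ_b = 32M/(πd³) and τ = 16T/(πd³), so the von Mises stress is σ' = (16/πd³)·√(4M²+3T²).
√(4M²+3T²) = √(4×(230000)² + 3×(259000)²) = 642500 N·mm.
d³ = 16×642500/(π×40.85) = 80100 mm³.
d = 43.11 mm.

d = 43.1 mm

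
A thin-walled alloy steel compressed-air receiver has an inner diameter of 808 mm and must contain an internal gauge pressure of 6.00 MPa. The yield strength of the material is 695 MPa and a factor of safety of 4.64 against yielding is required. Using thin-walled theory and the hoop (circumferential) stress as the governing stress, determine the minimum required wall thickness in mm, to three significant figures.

σ_allow = 695/4.64 = 149.8 MPa.
Hoop stress σ_h = pD/(2t), so t = pD/(2σ_allow) = 6.00×808/(2×149.8) = 16.18 mm.

t = 16.2 mm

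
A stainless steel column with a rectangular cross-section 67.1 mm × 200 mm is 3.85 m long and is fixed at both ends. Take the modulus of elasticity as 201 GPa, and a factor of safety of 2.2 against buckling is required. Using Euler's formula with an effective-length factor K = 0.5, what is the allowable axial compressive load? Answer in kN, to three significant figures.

Buckling occurs about the weak axis: I_min = h·b³/12 = 200×67.1³/12 = 5.035×10^6 mm⁴ (b = 67.1 mm is the smaller dimension).
Effective length L_e = KL = 0.5×3.85 m = 1925 mm.
Euler critical load P_cr = π²EI/L_e² = π²×201000×5.035×10^6/1925² = 2.696×10^6 N.
P_allow = P_cr/n = 2.696×10^6/2.2 = 1.225×10^6 N.

P_allow = 1230 kN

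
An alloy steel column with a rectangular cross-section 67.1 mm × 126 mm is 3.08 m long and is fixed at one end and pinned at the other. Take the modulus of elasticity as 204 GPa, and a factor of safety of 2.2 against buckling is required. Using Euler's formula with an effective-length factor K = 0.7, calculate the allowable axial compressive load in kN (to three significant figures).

Buckling occurs about the weak axis: I_min = h·b³/12 = 126×67.1³/12 = 3.172×10^6 mm⁴ (b = 67.1 mm is the smaller dimension).
Effective length L_e = KL = 0.7×3.08 m = 2156 mm.
Euler critical load P_cr = π²EI/L_e² = π²×204000×3.172×10^6/2156² = 1.374×10^6 N.
P_allow = P_cr/n = 1.374×10^6/2.2 = 624500 N.

P_allow = 625 kN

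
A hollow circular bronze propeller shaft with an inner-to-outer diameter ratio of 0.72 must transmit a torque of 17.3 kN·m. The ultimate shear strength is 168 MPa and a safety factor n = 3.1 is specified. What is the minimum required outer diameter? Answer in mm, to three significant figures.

d_o = 131 mm

τ_allow = 168/3.1 = 54.19 MPa.
For a hollow shaft τ = 16T/[πd_o³(1−k⁴)] with k = 0.72, so 1−k⁴ = 0.7313.
d_o³ = 16T/[π τ_allow (1−k⁴)] = 16×1.7300×10^7/(π×54.19×0.7313) = 2.223×10^6 mm³.
d_o = 130.5 mm.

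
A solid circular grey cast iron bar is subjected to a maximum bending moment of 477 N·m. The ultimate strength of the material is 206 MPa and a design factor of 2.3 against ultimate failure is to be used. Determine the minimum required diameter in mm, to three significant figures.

σ_allow = 206/2.3 = 89.57 MPa.
For a solid circular section σ = 32M/(πd³), so d³ = 32M/(π σ_allow) = 32×477000/(π×89.57) = 54250 mm³.
d = 37.86 mm.

d = 37.9 mm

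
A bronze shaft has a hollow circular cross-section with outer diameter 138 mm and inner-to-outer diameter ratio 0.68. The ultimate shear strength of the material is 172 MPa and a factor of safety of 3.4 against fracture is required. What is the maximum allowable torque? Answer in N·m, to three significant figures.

T_allow = 20500 N·m

τ_allow = 172/3.4 = 50.59 MPa.
For a hollow shaft T_allow = τ_allow·πd_o³(1−k⁴)/16 with 1−k⁴ = 0.7862, so πd_o³(1−k⁴)/16 = 405700 mm³.
T_allow = 50.59×405700 = 2.052×10^7 N·mm = 20520 N·m.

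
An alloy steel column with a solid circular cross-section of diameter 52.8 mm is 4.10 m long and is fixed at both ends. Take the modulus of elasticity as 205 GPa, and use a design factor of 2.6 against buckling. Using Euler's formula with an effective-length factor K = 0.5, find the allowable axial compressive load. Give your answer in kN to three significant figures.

P_allow = 70.6 kN

I = πd⁴/64 = π×52.8⁴/64 = 381500 mm⁴.
Effective length L_e = KL = 0.5×4.10 m = 2050 mm.
Euler critical load P_cr = π²EI/L_e² = π²×205000×381500/2050² = 183700 N.
P_allow = P_cr/n = 183700/2.6 = 70640 N.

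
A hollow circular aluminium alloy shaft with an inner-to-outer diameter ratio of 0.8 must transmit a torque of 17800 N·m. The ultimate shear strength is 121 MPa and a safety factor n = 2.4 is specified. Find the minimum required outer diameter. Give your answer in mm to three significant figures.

d_o = 145 mm

τ_allow = 121/2.4 = 50.42 MPa.
For a hollow shaft τ = 16T/[πd_o³(1−k⁴)] with k = 0.8, so 1−k⁴ = 0.5904.
d_o³ = 16T/[π τ_allow (1−k⁴)] = 16×1.7800×10^7/(π×50.42×0.5904) = 3.046×10^6 mm³.
d_o = 145.0 mm.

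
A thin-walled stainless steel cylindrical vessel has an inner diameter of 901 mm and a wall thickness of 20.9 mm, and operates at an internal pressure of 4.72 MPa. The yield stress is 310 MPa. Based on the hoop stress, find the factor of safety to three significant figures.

n = 3.05

σ_h = pD/(2t) = 4.72×901/(2×20.9) = 101.7 MPa.
n = 310/101.7 = 3.047.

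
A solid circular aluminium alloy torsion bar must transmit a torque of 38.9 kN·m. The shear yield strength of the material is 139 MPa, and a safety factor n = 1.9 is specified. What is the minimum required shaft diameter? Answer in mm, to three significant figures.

Allowable shear stress τ_allow = 139/1.9 = 73.16 MPa.
For a solid shaft τ = 16T/(πd³), so d³ = 16T/(π τ_allow) = 16×3.8900×10^7/(π×73.16) = 2.708×10^6 mm³.
d = (2.708×10^6)^(1/3) = 139.4 mm.

d = 139 mm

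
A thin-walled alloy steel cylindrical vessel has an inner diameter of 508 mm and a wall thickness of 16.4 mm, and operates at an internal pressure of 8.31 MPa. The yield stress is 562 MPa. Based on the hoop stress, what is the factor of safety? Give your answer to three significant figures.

σ_h = pD/(2t) = 8.31×508/(2×16.4) = 128.7 MPa.
n = 562/128.7 = 4.367.

n = 4.37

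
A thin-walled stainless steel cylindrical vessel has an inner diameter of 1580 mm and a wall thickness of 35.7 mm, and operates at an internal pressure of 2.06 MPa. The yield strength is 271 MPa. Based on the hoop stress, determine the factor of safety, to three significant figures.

n = 5.94

σ_h = pD/(2t) = 2.06×1580/(2×35.7) = 45.59 MPa.
n = 271/45.59 = 5.945.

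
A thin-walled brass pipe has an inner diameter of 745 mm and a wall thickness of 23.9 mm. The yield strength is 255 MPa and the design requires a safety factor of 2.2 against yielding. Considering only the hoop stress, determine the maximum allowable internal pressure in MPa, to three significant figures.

p_allow = 7.44 MPa

σ_allow = 255/2.2 = 115.9 MPa.
σ_h = pD/(2t) → p_allow = 2σ_allow t/D = 2×115.9×23.9/745 = 7.437 MPa.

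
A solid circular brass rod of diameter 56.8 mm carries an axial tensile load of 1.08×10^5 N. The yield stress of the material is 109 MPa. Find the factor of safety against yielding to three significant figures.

n = 2.56

A = πd²/4 = 2534 mm².
σ = F/A = 108000/2534 = 42.62 MPa.
n = 109/42.62 = 2.557.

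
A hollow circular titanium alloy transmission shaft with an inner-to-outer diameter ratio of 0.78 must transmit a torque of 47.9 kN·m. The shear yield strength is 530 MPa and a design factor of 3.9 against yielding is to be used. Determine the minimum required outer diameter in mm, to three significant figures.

τ_allow = 530/3.9 = 135.9 MPa.
For a hollow shaft τ = 16T/[πd_o³(1−k⁴)] with k = 0.78, so 1−k⁴ = 0.6298.
d_o³ = 16T/[π τ_allow (1−k⁴)] = 16×4.7900×10^7/(π×135.9×0.6298) = 2.850×10^6 mm³.
d_o = 141.8 mm.

d_o = 142 mm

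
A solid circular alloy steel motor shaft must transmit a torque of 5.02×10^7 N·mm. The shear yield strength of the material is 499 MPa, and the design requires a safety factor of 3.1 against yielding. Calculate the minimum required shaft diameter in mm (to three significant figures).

Allowable shear stress τ_allow = 499/3.1 = 161.0 MPa.
For a solid shaft τ = 16T/(πd³), so d³ = 16T/(π τ_allow) = 16×5.0200×10^7/(π×161.0) = 1.588×10^6 mm³.
d = (1.588×10^6)^(1/3) = 116.7 mm.

d = 117 mm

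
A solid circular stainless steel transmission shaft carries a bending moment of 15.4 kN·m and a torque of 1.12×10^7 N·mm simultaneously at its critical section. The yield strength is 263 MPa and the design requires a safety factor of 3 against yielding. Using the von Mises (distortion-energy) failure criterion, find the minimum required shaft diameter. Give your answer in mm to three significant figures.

d = 128 mm

σ_allow = σ_y/n = 263/3 = 87.67 MPa.
For a solid shaft σ_b = 32M/(πd³) and τ = 16T/(πd³), so the von Mises stress is σ' = (16/πd³)·√(4M²+3T²).
√(4M²+3T²) = √(4×(1.540×10^7)² + 3×(1.120×10^7)²) = 3.640×10^7 N·mm.
d³ = 16×3.640×10^7/(π×87.67) = 2.115×10^6 mm³.
d = 128.4 mm.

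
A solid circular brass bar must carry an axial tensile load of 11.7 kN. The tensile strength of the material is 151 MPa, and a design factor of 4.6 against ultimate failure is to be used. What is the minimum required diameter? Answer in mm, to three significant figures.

Allowable stress σ_allow = 151/4.6 = 32.83 MPa.
Required area A = F/σ_allow = 11700/32.83 = 356.4 mm².
A = πd²/4 → d = √(4A/π) = 21.30 mm.

d = 21.3 mm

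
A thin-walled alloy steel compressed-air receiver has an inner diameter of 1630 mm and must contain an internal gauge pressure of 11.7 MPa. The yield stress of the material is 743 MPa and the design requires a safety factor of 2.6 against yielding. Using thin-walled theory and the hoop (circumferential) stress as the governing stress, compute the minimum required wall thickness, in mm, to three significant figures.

t = 33.4 mm

σ_allow = 743/2.6 = 285.8 MPa.
Hoop stress σ_h = pD/(2t), so t = pD/(2σ_allow) = 11.7×1630/(2×285.8) = 33.37 mm.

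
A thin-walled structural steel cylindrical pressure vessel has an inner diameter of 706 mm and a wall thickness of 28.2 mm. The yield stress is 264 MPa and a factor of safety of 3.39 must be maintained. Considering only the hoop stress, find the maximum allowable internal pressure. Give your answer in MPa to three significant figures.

p_allow = 6.22 MPa

σ_allow = 264/3.39 = 77.88 MPa.
σ_h = pD/(2t) → p_allow = 2σ_allow t/D = 2×77.88×28.2/706 = 6.221 MPa.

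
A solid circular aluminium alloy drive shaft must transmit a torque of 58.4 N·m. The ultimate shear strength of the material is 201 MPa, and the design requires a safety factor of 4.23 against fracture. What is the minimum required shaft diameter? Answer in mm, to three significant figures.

Allowable shear stress τ_allow = 201/4.23 = 47.52 MPa.
For a solid shaft τ = 16T/(πd³), so d³ = 16T/(π τ_allow) = 16×58400/(π×47.52) = 6259 mm³.
d = (6259)^(1/3) = 18.43 mm.

d = 18.4 mm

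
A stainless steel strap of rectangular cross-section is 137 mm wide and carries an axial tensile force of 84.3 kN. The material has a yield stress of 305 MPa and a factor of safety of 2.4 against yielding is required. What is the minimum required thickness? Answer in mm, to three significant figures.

σ_allow = 305/2.4 = 127.1 MPa.
Required area A = F/σ_allow = 84300/127.1 = 663.3 mm².
t = A/w = 663.3/137 = 4.842 mm.

t = 4.84 mm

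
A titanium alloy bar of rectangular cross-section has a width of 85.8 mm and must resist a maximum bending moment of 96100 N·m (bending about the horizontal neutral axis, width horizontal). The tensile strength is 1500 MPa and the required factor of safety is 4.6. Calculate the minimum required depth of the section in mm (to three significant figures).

h = 144 mm

σ_allow = 1500/4.6 = 326.1 MPa.
For a rectangular section σ = 6M/(bh²), so h² = 6M/(b σ_allow) = 6×9.6100×10^7/(85.8×326.1) = 20610 mm².
h = 143.6 mm.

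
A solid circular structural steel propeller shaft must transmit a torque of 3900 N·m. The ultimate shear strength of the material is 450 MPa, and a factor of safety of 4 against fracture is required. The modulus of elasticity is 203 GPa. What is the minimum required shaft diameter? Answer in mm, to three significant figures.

d = 56.1 mm

Allowable shear stress τ_allow = 450/4 = 112.5 MPa.
For a solid shaft τ = 16T/(πd³), so d³ = 16T/(π τ_allow) = 16×3900000/(π×112.5) = 176600 mm³.
d = (176600)^(1/3) = 56.10 mm.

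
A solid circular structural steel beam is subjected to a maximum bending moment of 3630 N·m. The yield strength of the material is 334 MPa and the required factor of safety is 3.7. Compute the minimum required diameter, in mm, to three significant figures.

σ_allow = 334/3.7 = 90.27 MPa.
For a solid circular section σ = 32M/(πd³), so d³ = 32M/(π σ_allow) = 32×3630000/(π×90.27) = 409600 mm³.
d = 74.27 mm.

d = 74.3 mm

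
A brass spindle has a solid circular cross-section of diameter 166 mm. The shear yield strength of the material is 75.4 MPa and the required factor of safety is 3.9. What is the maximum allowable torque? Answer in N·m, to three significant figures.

τ_allow = 75.4/3.9 = 19.33 MPa.
For a solid shaft T_allow = τ_allow·πd³/16; πd³/16 = π×166³/16 = 898200 mm³.
T_allow = 19.33×898200 = 1.736×10^7 N·mm = 17360 N·m.

T_allow = 17400 N·m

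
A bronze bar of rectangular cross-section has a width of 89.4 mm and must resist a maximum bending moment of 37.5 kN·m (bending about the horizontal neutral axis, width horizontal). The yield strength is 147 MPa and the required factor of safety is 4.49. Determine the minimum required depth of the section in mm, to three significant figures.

σ_allow = 147/4.49 = 32.74 MPa.
For a rectangular section σ = 6M/(bh²), so h² = 6M/(b σ_allow) = 6×3.7500×10^7/(89.4×32.74) = 76870 mm².
h = 277.3 mm.

h = 277 mm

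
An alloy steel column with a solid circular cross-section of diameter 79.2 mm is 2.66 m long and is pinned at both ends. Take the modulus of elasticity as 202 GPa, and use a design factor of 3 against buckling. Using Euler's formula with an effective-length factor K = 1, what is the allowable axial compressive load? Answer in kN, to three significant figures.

P_allow = 181 kN

I = πd⁴/64 = π×79.2⁴/64 = 1.931×10^6 mm⁴.
Effective length L_e = KL = 1×2.66 m = 2660 mm.
Euler critical load P_cr = π²EI/L_e² = π²×202000×1.931×10^6/2660² = 544200 N.
P_allow = P_cr/n = 544200/3 = 181400 N.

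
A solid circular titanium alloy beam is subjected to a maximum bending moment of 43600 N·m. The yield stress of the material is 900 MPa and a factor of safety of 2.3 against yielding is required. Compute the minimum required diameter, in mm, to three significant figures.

d = 104 mm

σ_allow = 900/2.3 = 391.3 MPa.
For a solid circular section σ = 32M/(πd³), so d³ = 32M/(π σ_allow) = 32×4.3600×10^7/(π×391.3) = 1.135×10^6 mm³.
d = 104.3 mm.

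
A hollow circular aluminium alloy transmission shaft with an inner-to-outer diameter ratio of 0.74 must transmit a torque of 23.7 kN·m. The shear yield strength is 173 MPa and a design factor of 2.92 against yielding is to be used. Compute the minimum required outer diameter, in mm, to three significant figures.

d_o = 143 mm

τ_allow = 173/2.92 = 59.25 MPa.
For a hollow shaft τ = 16T/[πd_o³(1−k⁴)] with k = 0.74, so 1−k⁴ = 0.7001.
d_o³ = 16T/[π τ_allow (1−k⁴)] = 16×2.3700×10^7/(π×59.25×0.7001) = 2.910×10^6 mm³.
d_o = 142.8 mm.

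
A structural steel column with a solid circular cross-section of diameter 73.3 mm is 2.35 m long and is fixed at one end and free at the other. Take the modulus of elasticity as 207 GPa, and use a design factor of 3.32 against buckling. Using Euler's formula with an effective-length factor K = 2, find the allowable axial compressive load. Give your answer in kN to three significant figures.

P_allow = 39.5 kN

I = πd⁴/64 = π×73.3⁴/64 = 1.417×10^6 mm⁴.
Effective length L_e = KL = 2×2.35 m = 4700 mm.
Euler critical load P_cr = π²EI/L_e² = π²×207000×1.417×10^6/4700² = 131100 N.
P_allow = P_cr/n = 131100/3.32 = 39470 N.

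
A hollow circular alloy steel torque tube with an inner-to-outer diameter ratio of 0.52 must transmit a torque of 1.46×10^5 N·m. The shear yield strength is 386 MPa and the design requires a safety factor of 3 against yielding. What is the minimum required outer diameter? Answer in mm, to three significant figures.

τ_allow = 386/3 = 128.7 MPa.
For a hollow shaft τ = 16T/[πd_o³(1−k⁴)] with k = 0.52, so 1−k⁴ = 0.9269.
d_o³ = 16T/[π τ_allow (1−k⁴)] = 16×1.4600×10^8/(π×128.7×0.9269) = 6.235×10^6 mm³.
d_o = 184.1 mm.

d_o = 184 mm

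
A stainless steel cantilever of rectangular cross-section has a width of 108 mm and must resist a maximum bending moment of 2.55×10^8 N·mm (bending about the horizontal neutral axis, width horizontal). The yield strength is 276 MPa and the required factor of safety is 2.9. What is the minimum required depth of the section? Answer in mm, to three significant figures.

h = 386 mm

σ_allow = 276/2.9 = 95.17 MPa.
For a rectangular section σ = 6M/(bh²), so h² = 6M/(b σ_allow) = 6×2.5500×10^8/(108×95.17) = 148900 mm².
h = 385.8 mm.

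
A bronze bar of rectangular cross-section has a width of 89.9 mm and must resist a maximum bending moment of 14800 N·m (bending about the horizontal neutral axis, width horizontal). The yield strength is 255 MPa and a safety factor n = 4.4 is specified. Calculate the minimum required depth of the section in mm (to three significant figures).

σ_allow = 255/4.4 = 57.95 MPa.
For a rectangular section σ = 6M/(bh²), so h² = 6M/(b σ_allow) = 6×1.4800×10^7/(89.9×57.95) = 17040 mm².
h = 130.6 mm.

h = 131 mm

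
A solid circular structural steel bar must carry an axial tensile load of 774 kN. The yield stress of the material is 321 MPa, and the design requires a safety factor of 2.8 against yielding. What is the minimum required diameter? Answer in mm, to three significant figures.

d = 92.7 mm

Allowable stress σ_allow = 321/2.8 = 114.6 MPa.
Required area A = F/σ_allow = 774000/114.6 = 6751 mm².
A = πd²/4 → d = √(4A/π) = 92.72 mm.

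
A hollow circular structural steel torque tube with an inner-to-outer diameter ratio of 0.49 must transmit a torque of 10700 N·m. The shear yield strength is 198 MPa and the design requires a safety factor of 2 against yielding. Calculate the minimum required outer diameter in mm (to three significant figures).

τ_allow = 198/2 = 99.00 MPa.
For a hollow shaft τ = 16T/[πd_o³(1−k⁴)] with k = 0.49, so 1−k⁴ = 0.9424.
d_o³ = 16T/[π τ_allow (1−k⁴)] = 16×1.0700×10^7/(π×99.00×0.9424) = 584100 mm³.
d_o = 83.59 mm.

d_o = 83.6 mm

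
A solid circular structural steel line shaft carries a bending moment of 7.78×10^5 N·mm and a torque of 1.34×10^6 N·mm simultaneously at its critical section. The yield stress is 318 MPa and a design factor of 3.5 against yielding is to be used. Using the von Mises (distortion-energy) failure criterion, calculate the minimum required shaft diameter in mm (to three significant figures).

σ_allow = σ_y/n = 318/3.5 = 90.86 MPa.
For a solid shaft σ_b = 32M/(πd³) and τ = 16T/(πd³), so the von Mises stress is σ' = (16/πd³)·√(4M²+3T²).
√(4M²+3T²) = √(4×(778000)² + 3×(1.340×10^6)²) = 2.794×10^6 N·mm.
d³ = 16×2.794×10^6/(π×90.86) = 156600 mm³.
d = 53.90 mm.

d = 53.9 mm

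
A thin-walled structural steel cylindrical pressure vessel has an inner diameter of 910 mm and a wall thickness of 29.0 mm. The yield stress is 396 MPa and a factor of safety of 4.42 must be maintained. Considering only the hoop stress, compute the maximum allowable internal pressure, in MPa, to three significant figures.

p_allow = 5.71 MPa

σ_allow = 396/4.42 = 89.59 MPa.
σ_h = pD/(2t) → p_allow = 2σ_allow t/D = 2×89.59×29.0/910 = 5.710 MPa.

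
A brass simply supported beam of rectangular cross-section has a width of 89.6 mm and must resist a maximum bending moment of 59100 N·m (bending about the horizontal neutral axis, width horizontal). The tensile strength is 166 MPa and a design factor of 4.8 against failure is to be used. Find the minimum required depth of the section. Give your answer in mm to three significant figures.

σ_allow = 166/4.8 = 34.58 MPa.
For a rectangular section σ = 6M/(bh²), so h² = 6M/(b σ_allow) = 6×5.9100×10^7/(89.6×34.58) = 114400 mm².
h = 338.3 mm.

h = 338 mm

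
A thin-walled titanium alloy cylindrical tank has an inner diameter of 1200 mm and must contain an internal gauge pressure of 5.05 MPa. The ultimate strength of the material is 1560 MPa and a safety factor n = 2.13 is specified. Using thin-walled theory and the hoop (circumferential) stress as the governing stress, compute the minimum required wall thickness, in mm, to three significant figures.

t = 4.14 mm

σ_allow = 1560/2.13 = 732.4 MPa.
Hoop stress σ_h = pD/(2t), so t = pD/(2σ_allow) = 5.05×1200/(2×732.4) = 4.137 mm.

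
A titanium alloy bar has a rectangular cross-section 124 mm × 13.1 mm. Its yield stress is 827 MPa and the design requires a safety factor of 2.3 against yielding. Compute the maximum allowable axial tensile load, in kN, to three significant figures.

F_allow = 584 kN

σ_allow = 827/2.3 = 359.6 MPa.
A = 124×13.1 = 1624 mm².
F_allow = σ_allow × A = 359.6×1624 = 584100 N.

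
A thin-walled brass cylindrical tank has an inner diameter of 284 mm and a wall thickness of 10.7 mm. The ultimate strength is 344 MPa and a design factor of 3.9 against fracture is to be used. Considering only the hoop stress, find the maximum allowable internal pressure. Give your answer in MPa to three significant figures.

σ_allow = 344/3.9 = 88.21 MPa.
σ_h = pD/(2t) → p_allow = 2σ_allow t/D = 2×88.21×10.7/284 = 6.646 MPa.

p_allow = 6.65 MPa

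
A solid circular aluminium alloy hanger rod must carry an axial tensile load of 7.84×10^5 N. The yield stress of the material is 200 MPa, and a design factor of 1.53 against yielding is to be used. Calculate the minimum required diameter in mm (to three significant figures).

d = 87.4 mm

Allowable stress σ_allow = 200/1.53 = 130.7 MPa.
Required area A = F/σ_allow = 784000/130.7 = 5998 mm².
A = πd²/4 → d = √(4A/π) = 87.39 mm.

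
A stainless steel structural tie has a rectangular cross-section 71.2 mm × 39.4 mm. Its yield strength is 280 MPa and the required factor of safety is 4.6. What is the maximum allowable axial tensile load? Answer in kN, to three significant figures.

σ_allow = 280/4.6 = 60.87 MPa.
A = 71.2×39.4 = 2805 mm².
F_allow = σ_allow × A = 60.87×2805 = 170800 N.

F_allow = 171 kN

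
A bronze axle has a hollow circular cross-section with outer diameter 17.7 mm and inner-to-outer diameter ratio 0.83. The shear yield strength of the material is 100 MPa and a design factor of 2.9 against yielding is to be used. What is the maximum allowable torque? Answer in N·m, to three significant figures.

T_allow = 19.7 N·m

τ_allow = 100/2.9 = 34.48 MPa.
For a hollow shaft T_allow = τ_allow·πd_o³(1−k⁴)/16 with 1−k⁴ = 0.5254, so πd_o³(1−k⁴)/16 = 572.1 mm³.
T_allow = 34.48×572.1 = 19730 N·mm = 19.73 N·m.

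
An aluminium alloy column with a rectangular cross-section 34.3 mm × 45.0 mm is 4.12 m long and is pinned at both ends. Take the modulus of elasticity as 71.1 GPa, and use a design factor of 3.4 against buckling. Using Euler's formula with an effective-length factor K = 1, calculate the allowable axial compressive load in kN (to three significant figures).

Buckling occurs about the weak axis: I_min = h·b³/12 = 45.0×34.3³/12 = 151300 mm⁴ (b = 34.3 mm is the smaller dimension).
Effective length L_e = KL = 1×4.12 m = 4120 mm.
Euler critical load P_cr = π²EI/L_e² = π²×71100×151300/4120² = 6256 N.
P_allow = P_cr/n = 6256/3.4 = 1840 N.

P_allow = 1.84 kN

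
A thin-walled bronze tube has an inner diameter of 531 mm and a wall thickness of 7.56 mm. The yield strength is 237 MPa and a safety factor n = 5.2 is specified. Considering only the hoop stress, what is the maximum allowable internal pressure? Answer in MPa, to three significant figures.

p_allow = 1.30 MPa

σ_allow = 237/5.2 = 45.58 MPa.
σ_h = pD/(2t) → p_allow = 2σ_allow t/D = 2×45.58×7.56/531 = 1.298 MPa.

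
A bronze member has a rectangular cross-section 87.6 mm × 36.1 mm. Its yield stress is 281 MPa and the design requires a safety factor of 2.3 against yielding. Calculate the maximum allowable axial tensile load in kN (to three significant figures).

F_allow = 386 kN

σ_allow = 281/2.3 = 122.2 MPa.
A = 87.6×36.1 = 3162 mm².
F_allow = σ_allow × A = 122.2×3162 = 386400 N.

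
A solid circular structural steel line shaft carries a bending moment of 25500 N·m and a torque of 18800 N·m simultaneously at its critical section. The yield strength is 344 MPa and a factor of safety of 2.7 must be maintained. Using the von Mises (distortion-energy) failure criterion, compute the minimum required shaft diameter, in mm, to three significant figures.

d = 134 mm

σ_allow = σ_y/n = 344/2.7 = 127.4 MPa.
For a solid shaft σ_b = 32M/(πd³) and τ = 16T/(πd³), so the von Mises stress is σ' = (16/πd³)·√(4M²+3T²).
√(4M²+3T²) = √(4×(2.550×10^7)² + 3×(1.880×10^7)²) = 6.051×10^7 N·mm.
d³ = 16×6.051×10^7/(π×127.4) = 2.419×10^6 mm³.
d = 134.2 mm.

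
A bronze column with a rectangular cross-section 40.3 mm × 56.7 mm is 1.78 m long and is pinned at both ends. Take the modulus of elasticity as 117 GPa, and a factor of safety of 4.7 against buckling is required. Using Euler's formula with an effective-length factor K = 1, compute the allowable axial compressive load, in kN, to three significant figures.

Buckling occurs about the weak axis: I_min = h·b³/12 = 56.7×40.3³/12 = 309300 mm⁴ (b = 40.3 mm is the smaller dimension).
Effective length L_e = KL = 1×1.78 m = 1780 mm.
Euler critical load P_cr = π²EI/L_e² = π²×117000×309300/1780² = 112700 N.
P_allow = P_cr/n = 112700/4.7 = 23980 N.

P_allow = 24.0 kN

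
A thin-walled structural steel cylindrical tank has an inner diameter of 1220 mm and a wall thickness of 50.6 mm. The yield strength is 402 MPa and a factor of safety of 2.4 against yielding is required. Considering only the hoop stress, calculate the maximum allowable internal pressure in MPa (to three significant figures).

p_allow = 13.9 MPa

σ_allow = 402/2.4 = 167.5 MPa.
σ_h = pD/(2t) → p_allow = 2σ_allow t/D = 2×167.5×50.6/1220 = 13.89 MPa.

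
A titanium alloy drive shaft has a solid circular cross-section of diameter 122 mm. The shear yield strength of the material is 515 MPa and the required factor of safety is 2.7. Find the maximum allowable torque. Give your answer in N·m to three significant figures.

T_allow = 68000 N·m

τ_allow = 515/2.7 = 190.7 MPa.
For a solid shaft T_allow = τ_allow·πd³/16; πd³/16 = π×122³/16 = 356500 mm³.
T_allow = 190.7×356500 = 6.801×10^7 N·mm = 68010 N·m.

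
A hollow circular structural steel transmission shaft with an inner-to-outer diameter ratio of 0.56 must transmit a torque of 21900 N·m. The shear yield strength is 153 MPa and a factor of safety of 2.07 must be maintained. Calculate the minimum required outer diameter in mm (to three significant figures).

τ_allow = 153/2.07 = 73.91 MPa.
For a hollow shaft τ = 16T/[πd_o³(1−k⁴)] with k = 0.56, so 1−k⁴ = 0.9017.
d_o³ = 16T/[π τ_allow (1−k⁴)] = 16×2.1900×10^7/(π×73.91×0.9017) = 1.674×10^6 mm³.
d_o = 118.7 mm.

d_o = 119 mm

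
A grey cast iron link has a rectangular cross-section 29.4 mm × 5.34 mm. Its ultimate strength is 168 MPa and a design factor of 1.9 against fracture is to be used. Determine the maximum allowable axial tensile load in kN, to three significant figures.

σ_allow = 168/1.9 = 88.42 MPa.
A = 29.4×5.34 = 157.0 mm².
F_allow = σ_allow × A = 88.42×157.0 = 13880 N.

F_allow = 13.9 kN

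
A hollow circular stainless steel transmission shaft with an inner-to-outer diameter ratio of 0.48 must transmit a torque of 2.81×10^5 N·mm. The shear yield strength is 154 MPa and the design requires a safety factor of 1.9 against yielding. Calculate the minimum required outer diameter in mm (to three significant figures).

d_o = 26.5 mm

τ_allow = 154/1.9 = 81.05 MPa.
For a hollow shaft τ = 16T/[πd_o³(1−k⁴)] with k = 0.48, so 1−k⁴ = 0.9469.
d_o³ = 16T/[π τ_allow (1−k⁴)] = 16×281000/(π×81.05×0.9469) = 18650 mm³.
d_o = 26.52 mm.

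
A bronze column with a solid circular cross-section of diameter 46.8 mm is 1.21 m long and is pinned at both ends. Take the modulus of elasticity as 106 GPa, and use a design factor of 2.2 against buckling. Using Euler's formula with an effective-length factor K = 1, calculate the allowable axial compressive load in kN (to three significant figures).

I = πd⁴/64 = π×46.8⁴/64 = 235500 mm⁴.
Effective length L_e = KL = 1×1.21 m = 1210 mm.
Euler critical load P_cr = π²EI/L_e² = π²×106000×235500/1210² = 168300 N.
P_allow = P_cr/n = 168300/2.2 = 76480 N.

P_allow = 76.5 kN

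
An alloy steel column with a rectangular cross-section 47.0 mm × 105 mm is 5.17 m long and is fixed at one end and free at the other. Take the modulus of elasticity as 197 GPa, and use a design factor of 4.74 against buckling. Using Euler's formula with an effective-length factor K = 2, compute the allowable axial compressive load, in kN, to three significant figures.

Buckling occurs about the weak axis: I_min = h·b³/12 = 105×47.0³/12 = 908500 mm⁴ (b = 47.0 mm is the smaller dimension).
Effective length L_e = KL = 2×5.17 m = 10340 mm.
Euler critical load P_cr = π²EI/L_e² = π²×197000×908500/10340² = 16520 N.
P_allow = P_cr/n = 16520/4.74 = 3485 N.

P_allow = 3.49 kN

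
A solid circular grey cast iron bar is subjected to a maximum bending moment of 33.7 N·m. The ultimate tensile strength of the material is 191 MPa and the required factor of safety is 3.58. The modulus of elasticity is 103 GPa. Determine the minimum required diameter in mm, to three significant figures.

d = 18.6 mm

σ_allow = 191/3.58 = 53.35 MPa.
For a solid circular section σ = 32M/(πd³), so d³ = 32M/(π σ_allow) = 32×33700/(π×53.35) = 6434 mm³.
d = 18.60 mm.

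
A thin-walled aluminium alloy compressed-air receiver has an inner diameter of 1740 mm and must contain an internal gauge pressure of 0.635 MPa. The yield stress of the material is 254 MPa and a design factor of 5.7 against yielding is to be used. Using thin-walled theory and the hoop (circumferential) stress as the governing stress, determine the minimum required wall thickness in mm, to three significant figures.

σ_allow = 254/5.7 = 44.56 MPa.
Hoop stress σ_h = pD/(2t), so t = pD/(2σ_allow) = 0.635×1740/(2×44.56) = 12.40 mm.

t = 12.4 mm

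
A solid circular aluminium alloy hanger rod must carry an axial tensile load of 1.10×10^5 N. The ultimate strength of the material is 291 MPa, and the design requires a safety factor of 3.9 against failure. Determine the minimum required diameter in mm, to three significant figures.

d = 43.3 mm

Allowable stress σ_allow = 291/3.9 = 74.62 MPa.
Required area A = F/σ_allow = 110000/74.62 = 1474 mm².
A = πd²/4 → d = √(4A/π) = 43.32 mm.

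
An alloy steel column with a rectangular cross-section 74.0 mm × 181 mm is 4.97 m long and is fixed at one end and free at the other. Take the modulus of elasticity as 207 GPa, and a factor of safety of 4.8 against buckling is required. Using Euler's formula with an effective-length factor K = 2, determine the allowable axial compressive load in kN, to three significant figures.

Buckling occurs about the weak axis: I_min = h·b³/12 = 181×74.0³/12 = 6.112×10^6 mm⁴ (b = 74.0 mm is the smaller dimension).
Effective length L_e = KL = 2×4.97 m = 9940 mm.
Euler critical load P_cr = π²EI/L_e² = π²×207000×6.112×10^6/9940² = 126400 N.
P_allow = P_cr/n = 126400/4.8 = 26330 N.

P_allow = 26.3 kN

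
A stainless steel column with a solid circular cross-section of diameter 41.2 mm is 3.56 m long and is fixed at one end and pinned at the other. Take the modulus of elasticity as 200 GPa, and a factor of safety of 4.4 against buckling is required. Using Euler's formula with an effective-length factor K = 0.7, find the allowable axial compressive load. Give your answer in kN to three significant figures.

P_allow = 10.2 kN

I = πd⁴/64 = π×41.2⁴/64 = 141400 mm⁴.
Effective length L_e = KL = 0.7×3.56 m = 2492 mm.
Euler critical load P_cr = π²EI/L_e² = π²×200000×141400/2492² = 44960 N.
P_allow = P_cr/n = 44960/4.4 = 10220 N.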